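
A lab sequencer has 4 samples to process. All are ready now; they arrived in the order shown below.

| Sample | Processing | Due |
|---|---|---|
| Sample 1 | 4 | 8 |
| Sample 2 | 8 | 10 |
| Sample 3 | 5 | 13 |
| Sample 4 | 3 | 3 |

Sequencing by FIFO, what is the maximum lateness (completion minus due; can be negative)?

17

FIFO (arrival order): Sample 1 Sample 2 Sample 3 Sample 4.
Sample 1: 0→4, due 8, lateness -4
Sample 2: 4→12, due 10, lateness 2
Sample 3: 12→17, due 13, lateness 4
Sample 4: 17→20, due 3, lateness 17
Maximum = 17.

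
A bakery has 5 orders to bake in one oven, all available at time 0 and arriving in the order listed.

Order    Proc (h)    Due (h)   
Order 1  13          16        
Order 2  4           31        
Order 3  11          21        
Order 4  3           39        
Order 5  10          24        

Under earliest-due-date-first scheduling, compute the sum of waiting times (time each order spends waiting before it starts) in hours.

109

EDD (increasing due date): Order 1 Order 3 Order 5 Order 2 Order 4.
Order 1: waits 0, runs 0→13
Order 3: waits 13, runs 13→24
Order 5: waits 24, runs 24→34
Order 2: waits 34, runs 34→38
Order 4: waits 38, runs 38→41
Sum = 0+13+24+34+38 = 109.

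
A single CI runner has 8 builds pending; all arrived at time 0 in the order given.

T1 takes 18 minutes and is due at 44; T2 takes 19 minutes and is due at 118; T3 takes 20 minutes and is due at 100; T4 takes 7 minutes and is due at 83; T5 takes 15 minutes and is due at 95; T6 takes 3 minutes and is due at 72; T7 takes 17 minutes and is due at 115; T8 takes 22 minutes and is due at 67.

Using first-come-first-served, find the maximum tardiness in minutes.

FIFO (arrival order): T1 T2 T3 T4 T5 T6 T7 T8.
T1: 0→18, due 44, tardiness 0
T2: 18→37, due 118, tardiness 0
T3: 37→57, due 100, tardiness 0
T4: 57→64, due 83, tardiness 0
T5: 64→79, due 95, tardiness 0
T6: 79→82, due 72, tardiness 10
T7: 82→99, due 115, tardiness 0
T8: 99→121, due 67, tardiness 54
Maximum = 54.

54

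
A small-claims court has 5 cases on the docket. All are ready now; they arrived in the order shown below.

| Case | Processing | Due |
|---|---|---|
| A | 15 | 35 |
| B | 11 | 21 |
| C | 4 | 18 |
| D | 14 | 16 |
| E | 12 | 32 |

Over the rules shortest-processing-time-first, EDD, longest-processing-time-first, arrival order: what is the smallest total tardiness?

38

SPT (increasing processing time): C B E D A.
C: 0→4, due 18, tardiness 0
B: 4→15, due 21, tardiness 0
E: 15→27, due 32, tardiness 0
D: 27→41, due 16, tardiness 25
A: 41→56, due 35, tardiness 21
Sum = 0+0+0+25+21 = 46.
EDD (increasing due date): D C B E A.
D: 0→14, due 16, tardiness 0
C: 14→18, due 18, tardiness 0
B: 18→29, due 21, tardiness 8
E: 29→41, due 32, tardiness 9
A: 41→56, due 35, tardiness 21
Sum = 0+0+8+9+21 = 38.
LPT (decreasing processing time): A D E B C.
A: 0→15, due 35, tardiness 0
D: 15→29, due 16, tardiness 13
E: 29→41, due 32, tardiness 9
B: 41→52, due 21, tardiness 31
C: 52→56, due 18, tardiness 38
Sum = 0+13+9+31+38 = 91.
FIFO (arrival order): A B C D E.
A: 0→15, due 35, tardiness 0
B: 15→26, due 21, tardiness 5
C: 26→30, due 18, tardiness 12
D: 30→44, due 16, tardiness 28
E: 44→56, due 32, tardiness 24
Sum = 0+5+12+28+24 = 69.
SPT 46, EDD 38, LPT 91, FIFO 69 → minimum 38.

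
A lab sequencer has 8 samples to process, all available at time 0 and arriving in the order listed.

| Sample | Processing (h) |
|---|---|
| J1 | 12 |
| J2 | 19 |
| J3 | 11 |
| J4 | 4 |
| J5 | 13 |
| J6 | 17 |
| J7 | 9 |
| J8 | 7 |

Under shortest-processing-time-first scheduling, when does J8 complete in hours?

SPT (increasing processing time): J4 J8 J7 J3 J1 J5 J6 J2.
J4: 0→4
J8: 4→11

11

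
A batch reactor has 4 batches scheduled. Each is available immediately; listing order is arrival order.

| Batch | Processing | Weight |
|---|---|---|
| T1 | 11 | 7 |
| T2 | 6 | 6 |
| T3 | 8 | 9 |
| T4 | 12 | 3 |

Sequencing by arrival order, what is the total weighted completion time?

FIFO (arrival order): T1 T2 T3 T4.
T1: finishes 11, weight 7, w·C = 77
T2: finishes 17, weight 6, w·C = 102
T3: finishes 25, weight 9, w·C = 225
T4: finishes 37, weight 3, w·C = 111
Sum = 77+102+225+111 = 515.

515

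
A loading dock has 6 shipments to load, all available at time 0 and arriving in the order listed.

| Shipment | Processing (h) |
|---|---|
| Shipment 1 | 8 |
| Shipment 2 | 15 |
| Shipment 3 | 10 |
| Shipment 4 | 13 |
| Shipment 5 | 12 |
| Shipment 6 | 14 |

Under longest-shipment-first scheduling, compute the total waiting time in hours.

204

LPT (decreasing processing time): Shipment 2 Shipment 6 Shipment 4 Shipment 5 Shipment 3 Shipment 1.
Shipment 2: waits 0, runs 0→15
Shipment 6: waits 15, runs 15→29
Shipment 4: waits 29, runs 29→42
Shipment 5: waits 42, runs 42→54
Shipment 3: waits 54, runs 54→64
Shipment 1: waits 64, runs 64→72
Sum = 0+15+29+42+54+64 = 204.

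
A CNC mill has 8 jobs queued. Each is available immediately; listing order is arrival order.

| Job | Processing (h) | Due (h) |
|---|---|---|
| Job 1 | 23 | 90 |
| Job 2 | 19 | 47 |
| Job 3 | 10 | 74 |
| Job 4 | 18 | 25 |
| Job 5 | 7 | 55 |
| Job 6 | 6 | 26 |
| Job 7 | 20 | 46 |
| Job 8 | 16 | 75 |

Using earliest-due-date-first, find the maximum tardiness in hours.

EDD (increasing due date): Job 4 Job 6 Job 7 Job 2 Job 5 Job 3 Job 8 Job 1.
Job 4: 0→18, due 25, tardiness 0
Job 6: 18→24, due 26, tardiness 0
Job 7: 24→44, due 46, tardiness 0
Job 2: 44→63, due 47, tardiness 16
Job 5: 63→70, due 55, tardiness 15
Job 3: 70→80, due 74, tardiness 6
Job 8: 80→96, due 75, tardiness 21
Job 1: 96→119, due 90, tardiness 29
Maximum = 29.

29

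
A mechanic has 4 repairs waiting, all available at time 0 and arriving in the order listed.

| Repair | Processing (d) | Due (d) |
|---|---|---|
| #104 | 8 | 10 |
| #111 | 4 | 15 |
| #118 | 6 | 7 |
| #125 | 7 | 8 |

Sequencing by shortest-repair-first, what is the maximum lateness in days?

15

SPT (increasing processing time): #111 #118 #125 #104.
#111: 0→4, due 15, lateness -11
#118: 4→10, due 7, lateness 3
#125: 10→17, due 8, lateness 9
#104: 17→25, due 10, lateness 15
Maximum = 15.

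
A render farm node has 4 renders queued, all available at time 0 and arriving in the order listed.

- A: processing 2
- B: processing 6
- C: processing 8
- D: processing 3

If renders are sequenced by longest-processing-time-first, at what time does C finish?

LPT (decreasing processing time): C B D A.
C: 0→8

8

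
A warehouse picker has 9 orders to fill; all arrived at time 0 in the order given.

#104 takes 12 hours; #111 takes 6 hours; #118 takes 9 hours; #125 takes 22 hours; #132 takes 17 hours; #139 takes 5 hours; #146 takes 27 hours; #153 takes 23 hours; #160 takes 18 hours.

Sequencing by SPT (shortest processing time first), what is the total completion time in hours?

SPT (increasing processing time): #139 #111 #118 #104 #132 #160 #125 #153 #146.
#139: 0→5
#111: 5→11
#118: 11→20
#104: 20→32
#132: 32→49
#160: 49→67
#125: 67→89
#153: 89→112
#146: 112→139
Sum = 5+11+20+32+49+67+89+112+139 = 524.

524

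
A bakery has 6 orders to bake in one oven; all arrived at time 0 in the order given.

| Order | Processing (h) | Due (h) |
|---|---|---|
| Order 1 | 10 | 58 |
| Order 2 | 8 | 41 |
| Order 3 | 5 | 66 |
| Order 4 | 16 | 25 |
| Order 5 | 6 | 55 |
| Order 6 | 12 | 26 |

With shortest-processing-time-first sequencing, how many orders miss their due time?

2

SPT (increasing processing time): Order 3 Order 5 Order 2 Order 1 Order 6 Order 4.
Order 3: 0→5, due 66, tardiness 0
Order 5: 5→11, due 55, tardiness 0
Order 2: 11→19, due 41, tardiness 0
Order 1: 19→29, due 58, tardiness 0
Order 6: 29→41, due 26, tardiness 15
Order 4: 41→57, due 25, tardiness 32
Late orders: 2.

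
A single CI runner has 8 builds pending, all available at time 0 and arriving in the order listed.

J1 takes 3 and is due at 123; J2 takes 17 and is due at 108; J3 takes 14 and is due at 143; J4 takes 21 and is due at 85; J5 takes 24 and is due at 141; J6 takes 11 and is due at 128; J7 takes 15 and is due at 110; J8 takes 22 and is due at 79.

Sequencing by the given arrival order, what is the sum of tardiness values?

FIFO (arrival order): J1 J2 J3 J4 J5 J6 J7 J8.
J1: 0→3, due 123, tardiness 0
J2: 3→20, due 108, tardiness 0
J3: 20→34, due 143, tardiness 0
J4: 34→55, due 85, tardiness 0
J5: 55→79, due 141, tardiness 0
J6: 79→90, due 128, tardiness 0
J7: 90→105, due 110, tardiness 0
J8: 105→127, due 79, tardiness 48
Sum = 0+0+0+0+0+0+0+48 = 48.

48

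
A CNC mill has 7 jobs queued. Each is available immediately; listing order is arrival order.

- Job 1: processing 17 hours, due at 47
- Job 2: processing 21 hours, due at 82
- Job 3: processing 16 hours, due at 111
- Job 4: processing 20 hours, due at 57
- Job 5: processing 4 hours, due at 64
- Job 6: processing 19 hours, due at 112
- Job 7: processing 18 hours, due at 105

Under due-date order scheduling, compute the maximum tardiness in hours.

EDD (increasing due date): Job 1 Job 4 Job 5 Job 2 Job 7 Job 3 Job 6.
Job 1: 0→17, due 47, tardiness 0
Job 4: 17→37, due 57, tardiness 0
Job 5: 37→41, due 64, tardiness 0
Job 2: 41→62, due 82, tardiness 0
Job 7: 62→80, due 105, tardiness 0
Job 3: 80→96, due 111, tardiness 0
Job 6: 96→115, due 112, tardiness 3
Maximum = 3.

3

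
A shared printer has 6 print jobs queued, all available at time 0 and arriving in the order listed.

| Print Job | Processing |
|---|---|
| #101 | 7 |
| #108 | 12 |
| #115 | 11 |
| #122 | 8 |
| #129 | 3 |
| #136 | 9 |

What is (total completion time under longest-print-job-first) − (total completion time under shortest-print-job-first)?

58

LPT (decreasing processing time): #108 #115 #136 #122 #101 #129.
#108: 0→12
#115: 12→23
#136: 23→32
#122: 32→40
#101: 40→47
#129: 47→50
Sum = 12+23+32+40+47+50 = 204.
SPT (increasing processing time): #129 #101 #122 #136 #115 #108.
#129: 0→3
#101: 3→10
#122: 10→18
#136: 18→27
#115: 27→38
#108: 38→50
Sum = 3+10+18+27+38+50 = 146.
Difference = 204 − 146 = 58.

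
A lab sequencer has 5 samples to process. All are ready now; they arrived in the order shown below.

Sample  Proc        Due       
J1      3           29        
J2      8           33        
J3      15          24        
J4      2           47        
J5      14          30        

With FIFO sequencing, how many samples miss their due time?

2

FIFO (arrival order): J1 J2 J3 J4 J5.
J1: 0→3, due 29, tardiness 0
J2: 3→11, due 33, tardiness 0
J3: 11→26, due 24, tardiness 2
J4: 26→28, due 47, tardiness 0
J5: 28→42, due 30, tardiness 12
Late samples: 2.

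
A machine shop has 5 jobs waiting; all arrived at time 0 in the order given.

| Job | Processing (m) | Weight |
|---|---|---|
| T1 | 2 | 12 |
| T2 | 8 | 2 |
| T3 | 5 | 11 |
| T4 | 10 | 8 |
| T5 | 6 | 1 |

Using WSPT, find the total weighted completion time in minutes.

WSPT (decreasing weight/processing-time ratio): T1 T3 T4 T2 T5.
T1: finishes 2, weight 12, w·C = 24
T3: finishes 7, weight 11, w·C = 77
T4: finishes 17, weight 8, w·C = 136
T2: finishes 25, weight 2, w·C = 50
T5: finishes 31, weight 1, w·C = 31
Sum = 24+77+136+50+31 = 318.

318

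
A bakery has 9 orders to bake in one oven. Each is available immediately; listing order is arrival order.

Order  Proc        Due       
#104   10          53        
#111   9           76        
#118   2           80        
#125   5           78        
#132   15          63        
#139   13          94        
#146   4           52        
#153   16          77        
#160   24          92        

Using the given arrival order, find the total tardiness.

FIFO (arrival order): #104 #111 #118 #125 #132 #139 #146 #153 #160.
#104: 0→10, due 53, tardiness 0
#111: 10→19, due 76, tardiness 0
#118: 19→21, due 80, tardiness 0
#125: 21→26, due 78, tardiness 0
#132: 26→41, due 63, tardiness 0
#139: 41→54, due 94, tardiness 0
#146: 54→58, due 52, tardiness 6
#153: 58→74, due 77, tardiness 0
#160: 74→98, due 92, tardiness 6
Sum = 0+0+0+0+0+0+6+0+6 = 12.

12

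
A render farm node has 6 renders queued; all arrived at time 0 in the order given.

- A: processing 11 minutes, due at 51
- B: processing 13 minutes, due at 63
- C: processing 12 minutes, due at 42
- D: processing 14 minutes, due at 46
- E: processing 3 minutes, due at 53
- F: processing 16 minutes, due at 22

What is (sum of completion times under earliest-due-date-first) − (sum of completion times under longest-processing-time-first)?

EDD (increasing due date): F C D A E B.
F: 0→16
C: 16→28
D: 28→42
A: 42→53
E: 53→56
B: 56→69
Sum = 16+28+42+53+56+69 = 264.
LPT (decreasing processing time): F D B C A E.
F: 0→16
D: 16→30
B: 30→43
C: 43→55
A: 55→66
E: 66→69
Sum = 16+30+43+55+66+69 = 279.
Difference = 264 − 279 = -15.

-15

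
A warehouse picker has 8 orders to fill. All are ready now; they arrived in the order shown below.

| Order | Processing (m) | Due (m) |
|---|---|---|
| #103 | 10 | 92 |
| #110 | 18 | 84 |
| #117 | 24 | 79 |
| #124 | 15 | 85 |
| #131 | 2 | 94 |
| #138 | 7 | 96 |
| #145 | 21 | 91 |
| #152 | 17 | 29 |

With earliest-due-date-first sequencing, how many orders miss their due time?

4

EDD (increasing due date): #152 #117 #110 #124 #145 #103 #131 #138.
#152: 0→17, due 29, tardiness 0
#117: 17→41, due 79, tardiness 0
#110: 41→59, due 84, tardiness 0
#124: 59→74, due 85, tardiness 0
#145: 74→95, due 91, tardiness 4
#103: 95→105, due 92, tardiness 13
#131: 105→107, due 94, tardiness 13
#138: 107→114, due 96, tardiness 18
Late orders: 4.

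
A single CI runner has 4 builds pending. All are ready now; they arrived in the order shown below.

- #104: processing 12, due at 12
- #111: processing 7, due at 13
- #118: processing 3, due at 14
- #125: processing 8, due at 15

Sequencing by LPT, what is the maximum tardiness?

LPT (decreasing processing time): #104 #125 #111 #118.
#104: 0→12, due 12, tardiness 0
#125: 12→20, due 15, tardiness 5
#111: 20→27, due 13, tardiness 14
#118: 27→30, due 14, tardiness 16
Maximum = 16.

16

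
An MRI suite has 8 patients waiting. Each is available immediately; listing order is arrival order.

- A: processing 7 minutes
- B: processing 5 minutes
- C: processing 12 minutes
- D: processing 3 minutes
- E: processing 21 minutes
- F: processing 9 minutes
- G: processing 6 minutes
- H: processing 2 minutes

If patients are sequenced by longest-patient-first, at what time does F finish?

LPT (decreasing processing time): E C F A G B D H.
E: 0→21
C: 21→33
F: 33→42

42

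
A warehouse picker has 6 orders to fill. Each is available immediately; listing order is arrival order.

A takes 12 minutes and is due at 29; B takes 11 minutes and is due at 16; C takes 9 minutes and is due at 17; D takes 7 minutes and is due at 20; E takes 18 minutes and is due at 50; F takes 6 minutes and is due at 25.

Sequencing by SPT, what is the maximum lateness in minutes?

SPT (increasing processing time): F D C B A E.
F: 0→6, due 25, lateness -19
D: 6→13, due 20, lateness -7
C: 13→22, due 17, lateness 5
B: 22→33, due 16, lateness 17
A: 33→45, due 29, lateness 16
E: 45→63, due 50, lateness 13
Maximum = 17.

17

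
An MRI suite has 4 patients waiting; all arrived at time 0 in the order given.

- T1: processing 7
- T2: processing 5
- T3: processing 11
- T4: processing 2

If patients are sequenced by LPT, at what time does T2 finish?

LPT (decreasing processing time): T3 T1 T2 T4.
T3: 0→11
T1: 11→18
T2: 18→23

23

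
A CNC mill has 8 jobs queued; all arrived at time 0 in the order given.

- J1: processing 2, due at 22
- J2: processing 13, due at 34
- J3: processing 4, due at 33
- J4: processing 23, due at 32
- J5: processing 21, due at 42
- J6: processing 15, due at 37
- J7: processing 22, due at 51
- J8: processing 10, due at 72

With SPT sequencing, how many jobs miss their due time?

SPT (increasing processing time): J1 J3 J8 J2 J6 J5 J7 J4.
J1: 0→2, due 22, tardiness 0
J3: 2→6, due 33, tardiness 0
J8: 6→16, due 72, tardiness 0
J2: 16→29, due 34, tardiness 0
J6: 29→44, due 37, tardiness 7
J5: 44→65, due 42, tardiness 23
J7: 65→87, due 51, tardiness 36
J4: 87→110, due 32, tardiness 78
Late jobs: 4.

4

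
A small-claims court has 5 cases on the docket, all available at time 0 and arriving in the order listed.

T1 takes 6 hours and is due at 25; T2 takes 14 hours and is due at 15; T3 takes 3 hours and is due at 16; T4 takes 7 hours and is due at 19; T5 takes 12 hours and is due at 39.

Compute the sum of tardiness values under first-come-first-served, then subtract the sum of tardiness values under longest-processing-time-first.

FIFO (arrival order): T1 T2 T3 T4 T5.
T1: 0→6, due 25, tardiness 0
T2: 6→20, due 15, tardiness 5
T3: 20→23, due 16, tardiness 7
T4: 23→30, due 19, tardiness 11
T5: 30→42, due 39, tardiness 3
Sum = 0+5+7+11+3 = 26.
LPT (decreasing processing time): T2 T5 T4 T1 T3.
T2: 0→14, due 15, tardiness 0
T5: 14→26, due 39, tardiness 0
T4: 26→33, due 19, tardiness 14
T1: 33→39, due 25, tardiness 14
T3: 39→42, due 16, tardiness 26
Sum = 0+0+14+14+26 = 54.
Difference = 26 − 54 = -28.

-28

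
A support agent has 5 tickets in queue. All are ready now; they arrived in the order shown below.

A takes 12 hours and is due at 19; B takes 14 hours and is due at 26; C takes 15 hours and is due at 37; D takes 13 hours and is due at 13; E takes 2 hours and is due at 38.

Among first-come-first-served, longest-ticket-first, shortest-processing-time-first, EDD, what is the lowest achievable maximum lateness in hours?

FIFO (arrival order): A B C D E.
A: 0→12, due 19, lateness -7
B: 12→26, due 26, lateness 0
C: 26→41, due 37, lateness 4
D: 41→54, due 13, lateness 41
E: 54→56, due 38, lateness 18
Maximum = 41.
LPT (decreasing processing time): C B D A E.
C: 0→15, due 37, lateness -22
B: 15→29, due 26, lateness 3
D: 29→42, due 13, lateness 29
A: 42→54, due 19, lateness 35
E: 54→56, due 38, lateness 18
Maximum = 35.
SPT (increasing processing time): E A D B C.
E: 0→2, due 38, lateness -36
A: 2→14, due 19, lateness -5
D: 14→27, due 13, lateness 14
B: 27→41, due 26, lateness 15
C: 41→56, due 37, lateness 19
Maximum = 19.
EDD (increasing due date): D A B C E.
D: 0→13, due 13, lateness 0
A: 13→25, due 19, lateness 6
B: 25→39, due 26, lateness 13
C: 39→54, due 37, lateness 17
E: 54→56, due 38, lateness 18
Maximum = 18.
FIFO 41, LPT 35, SPT 19, EDD 18 → minimum 18.

18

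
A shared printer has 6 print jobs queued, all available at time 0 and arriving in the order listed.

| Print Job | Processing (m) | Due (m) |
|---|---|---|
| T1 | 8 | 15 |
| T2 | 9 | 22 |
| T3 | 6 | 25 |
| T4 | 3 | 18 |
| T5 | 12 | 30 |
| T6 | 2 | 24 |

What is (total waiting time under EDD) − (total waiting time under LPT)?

EDD (increasing due date): T1 T4 T2 T6 T3 T5.
T1: waits 0, runs 0→8
T4: waits 8, runs 8→11
T2: waits 11, runs 11→20
T6: waits 20, runs 20→22
T3: waits 22, runs 22→28
T5: waits 28, runs 28→40
Sum = 0+8+11+20+22+28 = 89.
LPT (decreasing processing time): T5 T2 T1 T3 T4 T6.
T5: waits 0, runs 0→12
T2: waits 12, runs 12→21
T1: waits 21, runs 21→29
T3: waits 29, runs 29→35
T4: waits 35, runs 35→38
T6: waits 38, runs 38→40
Sum = 0+12+21+29+35+38 = 135.
Difference = 89 − 135 = -46.

-46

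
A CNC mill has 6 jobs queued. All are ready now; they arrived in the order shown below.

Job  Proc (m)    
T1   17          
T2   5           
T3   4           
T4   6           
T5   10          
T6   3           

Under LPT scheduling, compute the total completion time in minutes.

LPT (decreasing processing time): T1 T5 T4 T2 T3 T6.
T1: 0→17
T5: 17→27
T4: 27→33
T2: 33→38
T3: 38→42
T6: 42→45
Sum = 17+27+33+38+42+45 = 202.

202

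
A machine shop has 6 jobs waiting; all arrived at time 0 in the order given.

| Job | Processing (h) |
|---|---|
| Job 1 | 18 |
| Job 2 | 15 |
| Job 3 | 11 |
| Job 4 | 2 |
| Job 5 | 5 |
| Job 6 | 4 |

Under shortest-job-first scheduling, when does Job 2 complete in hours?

SPT (increasing processing time): Job 4 Job 6 Job 5 Job 3 Job 2 Job 1.
Job 4: 0→2
Job 6: 2→6
Job 5: 6→11
Job 3: 11→22
Job 2: 22→37

37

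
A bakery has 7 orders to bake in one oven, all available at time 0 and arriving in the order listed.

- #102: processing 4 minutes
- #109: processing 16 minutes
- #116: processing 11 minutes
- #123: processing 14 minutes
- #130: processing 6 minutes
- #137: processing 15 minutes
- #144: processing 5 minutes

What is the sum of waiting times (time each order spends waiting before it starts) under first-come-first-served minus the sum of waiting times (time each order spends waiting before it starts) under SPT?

68

FIFO (arrival order): #102 #109 #116 #123 #130 #137 #144.
#102: waits 0, runs 0→4
#109: waits 4, runs 4→20
#116: waits 20, runs 20→31
#123: waits 31, runs 31→45
#130: waits 45, runs 45→51
#137: waits 51, runs 51→66
#144: waits 66, runs 66→71
Sum = 0+4+20+31+45+51+66 = 217.
SPT (increasing processing time): #102 #144 #130 #116 #123 #137 #109.
#102: waits 0, runs 0→4
#144: waits 4, runs 4→9
#130: waits 9, runs 9→15
#116: waits 15, runs 15→26
#123: waits 26, runs 26→40
#137: waits 40, runs 40→55
#109: waits 55, runs 55→71
Sum = 0+4+9+15+26+40+55 = 149.
Difference = 217 − 149 = 68.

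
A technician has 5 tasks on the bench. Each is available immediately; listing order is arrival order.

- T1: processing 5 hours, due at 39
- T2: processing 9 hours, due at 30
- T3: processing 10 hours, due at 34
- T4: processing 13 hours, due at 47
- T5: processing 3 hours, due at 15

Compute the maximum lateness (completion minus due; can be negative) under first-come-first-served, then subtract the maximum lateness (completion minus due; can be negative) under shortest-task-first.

FIFO (arrival order): T1 T2 T3 T4 T5.
T1: 0→5, due 39, lateness -34
T2: 5→14, due 30, lateness -16
T3: 14→24, due 34, lateness -10
T4: 24→37, due 47, lateness -10
T5: 37→40, due 15, lateness 25
Maximum = 25.
SPT (increasing processing time): T5 T1 T2 T3 T4.
T5: 0→3, due 15, lateness -12
T1: 3→8, due 39, lateness -31
T2: 8→17, due 30, lateness -13
T3: 17→27, due 34, lateness -7
T4: 27→40, due 47, lateness -7
Maximum = -7.
Difference = 25 − -7 = 32.

32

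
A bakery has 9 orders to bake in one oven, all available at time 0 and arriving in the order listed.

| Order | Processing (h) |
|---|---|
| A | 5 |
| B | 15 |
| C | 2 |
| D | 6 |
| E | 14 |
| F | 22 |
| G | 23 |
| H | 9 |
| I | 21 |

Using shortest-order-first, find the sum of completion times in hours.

SPT (increasing processing time): C A D H E B I F G.
C: 0→2
A: 2→7
D: 7→13
H: 13→22
E: 22→36
B: 36→51
I: 51→72
F: 72→94
G: 94→117
Sum = 2+7+13+22+36+51+72+94+117 = 414.

414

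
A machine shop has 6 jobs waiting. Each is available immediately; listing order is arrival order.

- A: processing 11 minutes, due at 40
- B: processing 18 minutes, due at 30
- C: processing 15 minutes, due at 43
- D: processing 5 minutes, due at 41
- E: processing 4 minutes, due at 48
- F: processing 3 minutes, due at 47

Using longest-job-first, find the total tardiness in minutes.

LPT (decreasing processing time): B C A D E F.
B: 0→18, due 30, tardiness 0
C: 18→33, due 43, tardiness 0
A: 33→44, due 40, tardiness 4
D: 44→49, due 41, tardiness 8
E: 49→53, due 48, tardiness 5
F: 53→56, due 47, tardiness 9
Sum = 0+0+4+8+5+9 = 26.

26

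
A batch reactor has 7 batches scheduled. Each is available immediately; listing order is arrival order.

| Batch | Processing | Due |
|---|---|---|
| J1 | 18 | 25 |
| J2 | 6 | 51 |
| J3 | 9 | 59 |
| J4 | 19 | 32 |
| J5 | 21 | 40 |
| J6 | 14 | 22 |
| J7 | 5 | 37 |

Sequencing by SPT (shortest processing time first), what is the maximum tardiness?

SPT (increasing processing time): J7 J2 J3 J6 J1 J4 J5.
J7: 0→5, due 37, tardiness 0
J2: 5→11, due 51, tardiness 0
J3: 11→20, due 59, tardiness 0
J6: 20→34, due 22, tardiness 12
J1: 34→52, due 25, tardiness 27
J4: 52→71, due 32, tardiness 39
J5: 71→92, due 40, tardiness 52
Maximum = 52.

52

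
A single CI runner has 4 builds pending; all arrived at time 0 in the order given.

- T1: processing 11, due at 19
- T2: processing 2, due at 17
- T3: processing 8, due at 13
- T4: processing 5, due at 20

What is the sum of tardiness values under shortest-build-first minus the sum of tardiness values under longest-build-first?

SPT (increasing processing time): T2 T4 T3 T1.
T2: 0→2, due 17, tardiness 0
T4: 2→7, due 20, tardiness 0
T3: 7→15, due 13, tardiness 2
T1: 15→26, due 19, tardiness 7
Sum = 0+0+2+7 = 9.
LPT (decreasing processing time): T1 T3 T4 T2.
T1: 0→11, due 19, tardiness 0
T3: 11→19, due 13, tardiness 6
T4: 19→24, due 20, tardiness 4
T2: 24→26, due 17, tardiness 9
Sum = 0+6+4+9 = 19.
Difference = 9 − 19 = -10.

-10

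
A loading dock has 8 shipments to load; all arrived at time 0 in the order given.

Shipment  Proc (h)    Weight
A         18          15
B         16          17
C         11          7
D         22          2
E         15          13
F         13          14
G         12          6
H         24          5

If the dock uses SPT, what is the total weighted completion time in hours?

SPT (increasing processing time): C G F E B A D H.
C: finishes 11, weight 7, w·C = 77
G: finishes 23, weight 6, w·C = 138
F: finishes 36, weight 14, w·C = 504
E: finishes 51, weight 13, w·C = 663
B: finishes 67, weight 17, w·C = 1139
A: finishes 85, weight 15, w·C = 1275
D: finishes 107, weight 2, w·C = 214
H: finishes 131, weight 5, w·C = 655
Sum = 77+138+504+663+1139+1275+214+655 = 4665.

4665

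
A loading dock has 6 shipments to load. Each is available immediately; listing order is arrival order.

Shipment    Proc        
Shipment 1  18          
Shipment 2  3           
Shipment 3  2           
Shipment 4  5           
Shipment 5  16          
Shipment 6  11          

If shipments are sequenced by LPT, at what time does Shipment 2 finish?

LPT (decreasing processing time): Shipment 1 Shipment 5 Shipment 6 Shipment 4 Shipment 2 Shipment 3.
Shipment 1: 0→18
Shipment 5: 18→34
Shipment 6: 34→45
Shipment 4: 45→50
Shipment 2: 50→53

53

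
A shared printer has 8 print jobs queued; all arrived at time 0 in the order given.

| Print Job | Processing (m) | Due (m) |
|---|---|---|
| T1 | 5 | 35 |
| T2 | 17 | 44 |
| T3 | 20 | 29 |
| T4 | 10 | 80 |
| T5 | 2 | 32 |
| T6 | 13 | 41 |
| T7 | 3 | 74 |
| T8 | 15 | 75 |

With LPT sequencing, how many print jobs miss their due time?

4

LPT (decreasing processing time): T3 T2 T8 T6 T4 T1 T7 T5.
T3: 0→20, due 29, tardiness 0
T2: 20→37, due 44, tardiness 0
T8: 37→52, due 75, tardiness 0
T6: 52→65, due 41, tardiness 24
T4: 65→75, due 80, tardiness 0
T1: 75→80, due 35, tardiness 45
T7: 80→83, due 74, tardiness 9
T5: 83→85, due 32, tardiness 53
Late print jobs: 4.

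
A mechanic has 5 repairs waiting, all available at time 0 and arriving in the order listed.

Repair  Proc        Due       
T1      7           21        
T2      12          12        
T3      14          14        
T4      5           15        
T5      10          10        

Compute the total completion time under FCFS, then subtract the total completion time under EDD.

FIFO (arrival order): T1 T2 T3 T4 T5.
T1: 0→7
T2: 7→19
T3: 19→33
T4: 33→38
T5: 38→48
Sum = 7+19+33+38+48 = 145.
EDD (increasing due date): T5 T2 T3 T4 T1.
T5: 0→10
T2: 10→22
T3: 22→36
T4: 36→41
T1: 41→48
Sum = 10+22+36+41+48 = 157.
Difference = 145 − 157 = -12.

-12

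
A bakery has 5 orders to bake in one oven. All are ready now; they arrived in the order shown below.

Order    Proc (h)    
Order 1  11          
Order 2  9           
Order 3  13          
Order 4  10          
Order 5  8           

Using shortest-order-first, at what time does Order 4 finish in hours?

SPT (increasing processing time): Order 5 Order 2 Order 4 Order 1 Order 3.
Order 5: 0→8
Order 2: 8→17
Order 4: 17→27

27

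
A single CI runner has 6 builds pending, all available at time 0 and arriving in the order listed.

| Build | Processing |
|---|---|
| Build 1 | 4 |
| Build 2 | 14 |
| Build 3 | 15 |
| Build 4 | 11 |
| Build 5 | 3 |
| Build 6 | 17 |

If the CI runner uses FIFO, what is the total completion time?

FIFO (arrival order): Build 1 Build 2 Build 3 Build 4 Build 5 Build 6.
Build 1: 0→4
Build 2: 4→18
Build 3: 18→33
Build 4: 33→44
Build 5: 44→47
Build 6: 47→64
Sum = 4+18+33+44+47+64 = 210.

210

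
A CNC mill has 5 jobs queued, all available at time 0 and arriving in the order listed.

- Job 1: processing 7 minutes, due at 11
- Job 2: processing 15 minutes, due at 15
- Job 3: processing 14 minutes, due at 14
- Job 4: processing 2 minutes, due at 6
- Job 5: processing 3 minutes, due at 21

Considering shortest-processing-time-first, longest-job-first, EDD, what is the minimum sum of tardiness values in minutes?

SPT (increasing processing time): Job 4 Job 5 Job 1 Job 3 Job 2.
Job 4: 0→2, due 6, tardiness 0
Job 5: 2→5, due 21, tardiness 0
Job 1: 5→12, due 11, tardiness 1
Job 3: 12→26, due 14, tardiness 12
Job 2: 26→41, due 15, tardiness 26
Sum = 0+0+1+12+26 = 39.
LPT (decreasing processing time): Job 2 Job 3 Job 1 Job 5 Job 4.
Job 2: 0→15, due 15, tardiness 0
Job 3: 15→29, due 14, tardiness 15
Job 1: 29→36, due 11, tardiness 25
Job 5: 36→39, due 21, tardiness 18
Job 4: 39→41, due 6, tardiness 35
Sum = 0+15+25+18+35 = 93.
EDD (increasing due date): Job 4 Job 1 Job 3 Job 2 Job 5.
Job 4: 0→2, due 6, tardiness 0
Job 1: 2→9, due 11, tardiness 0
Job 3: 9→23, due 14, tardiness 9
Job 2: 23→38, due 15, tardiness 23
Job 5: 38→41, due 21, tardiness 20
Sum = 0+0+9+23+20 = 52.
SPT 39, LPT 93, EDD 52 → minimum 39.

39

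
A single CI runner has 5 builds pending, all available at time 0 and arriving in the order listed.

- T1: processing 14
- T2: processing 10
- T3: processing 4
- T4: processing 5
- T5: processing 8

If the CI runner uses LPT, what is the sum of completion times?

148

LPT (decreasing processing time): T1 T2 T5 T4 T3.
T1: 0→14
T2: 14→24
T5: 24→32
T4: 32→37
T3: 37→41
Sum = 14+24+32+37+41 = 148.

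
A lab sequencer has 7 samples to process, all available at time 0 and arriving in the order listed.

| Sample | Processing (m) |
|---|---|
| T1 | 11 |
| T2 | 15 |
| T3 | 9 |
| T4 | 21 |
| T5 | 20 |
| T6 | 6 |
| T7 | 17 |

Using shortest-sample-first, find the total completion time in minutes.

323

SPT (increasing processing time): T6 T3 T1 T2 T7 T5 T4.
T6: 0→6
T3: 6→15
T1: 15→26
T2: 26→41
T7: 41→58
T5: 58→78
T4: 78→99
Sum = 6+15+26+41+58+78+99 = 323.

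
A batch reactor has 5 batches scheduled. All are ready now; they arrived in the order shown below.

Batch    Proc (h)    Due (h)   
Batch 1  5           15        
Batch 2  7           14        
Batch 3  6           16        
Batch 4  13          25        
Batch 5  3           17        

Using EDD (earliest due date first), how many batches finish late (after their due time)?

3

EDD (increasing due date): Batch 2 Batch 1 Batch 3 Batch 5 Batch 4.
Batch 2: 0→7, due 14, tardiness 0
Batch 1: 7→12, due 15, tardiness 0
Batch 3: 12→18, due 16, tardiness 2
Batch 5: 18→21, due 17, tardiness 4
Batch 4: 21→34, due 25, tardiness 9
Late batches: 3.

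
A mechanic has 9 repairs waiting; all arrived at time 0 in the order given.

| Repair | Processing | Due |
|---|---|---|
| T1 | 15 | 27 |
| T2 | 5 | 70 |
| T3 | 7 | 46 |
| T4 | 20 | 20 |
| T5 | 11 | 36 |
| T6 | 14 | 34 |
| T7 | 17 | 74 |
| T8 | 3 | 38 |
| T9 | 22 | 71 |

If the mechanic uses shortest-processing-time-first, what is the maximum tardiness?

72

SPT (increasing processing time): T8 T2 T3 T5 T6 T1 T7 T4 T9.
T8: 0→3, due 38, tardiness 0
T2: 3→8, due 70, tardiness 0
T3: 8→15, due 46, tardiness 0
T5: 15→26, due 36, tardiness 0
T6: 26→40, due 34, tardiness 6
T1: 40→55, due 27, tardiness 28
T7: 55→72, due 74, tardiness 0
T4: 72→92, due 20, tardiness 72
T9: 92→114, due 71, tardiness 43
Maximum = 72.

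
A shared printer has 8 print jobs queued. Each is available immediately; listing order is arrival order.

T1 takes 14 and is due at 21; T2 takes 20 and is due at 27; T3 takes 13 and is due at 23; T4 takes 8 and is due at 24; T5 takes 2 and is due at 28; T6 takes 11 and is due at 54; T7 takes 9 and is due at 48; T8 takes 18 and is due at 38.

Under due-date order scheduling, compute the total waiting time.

EDD (increasing due date): T1 T3 T4 T2 T5 T8 T7 T6.
T1: waits 0, runs 0→14
T3: waits 14, runs 14→27
T4: waits 27, runs 27→35
T2: waits 35, runs 35→55
T5: waits 55, runs 55→57
T8: waits 57, runs 57→75
T7: waits 75, runs 75→84
T6: waits 84, runs 84→95
Sum = 0+14+27+35+55+57+75+84 = 347.

347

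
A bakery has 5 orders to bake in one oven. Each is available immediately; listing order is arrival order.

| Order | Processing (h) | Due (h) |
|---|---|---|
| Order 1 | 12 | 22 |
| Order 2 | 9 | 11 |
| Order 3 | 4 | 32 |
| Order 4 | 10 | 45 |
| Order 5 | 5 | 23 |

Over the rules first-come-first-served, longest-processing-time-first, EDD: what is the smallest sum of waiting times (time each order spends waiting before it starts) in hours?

FIFO (arrival order): Order 1 Order 2 Order 3 Order 4 Order 5.
Order 1: waits 0, runs 0→12
Order 2: waits 12, runs 12→21
Order 3: waits 21, runs 21→25
Order 4: waits 25, runs 25→35
Order 5: waits 35, runs 35→40
Sum = 0+12+21+25+35 = 93.
LPT (decreasing processing time): Order 1 Order 4 Order 2 Order 5 Order 3.
Order 1: waits 0, runs 0→12
Order 4: waits 12, runs 12→22
Order 2: waits 22, runs 22→31
Order 5: waits 31, runs 31→36
Order 3: waits 36, runs 36→40
Sum = 0+12+22+31+36 = 101.
EDD (increasing due date): Order 2 Order 1 Order 5 Order 3 Order 4.
Order 2: waits 0, runs 0→9
Order 1: waits 9, runs 9→21
Order 5: waits 21, runs 21→26
Order 3: waits 26, runs 26→30
Order 4: waits 30, runs 30→40
Sum = 0+9+21+26+30 = 86.
FIFO 93, LPT 101, EDD 86 → minimum 86.

86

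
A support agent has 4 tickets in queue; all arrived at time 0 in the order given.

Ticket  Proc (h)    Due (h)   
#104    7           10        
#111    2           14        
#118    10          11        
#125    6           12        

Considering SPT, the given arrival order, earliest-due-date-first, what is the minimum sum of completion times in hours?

50

SPT (increasing processing time): #111 #125 #104 #118.
#111: 0→2
#125: 2→8
#104: 8→15
#118: 15→25
Sum = 2+8+15+25 = 50.
FIFO (arrival order): #104 #111 #118 #125.
#104: 0→7
#111: 7→9
#118: 9→19
#125: 19→25
Sum = 7+9+19+25 = 60.
EDD (increasing due date): #104 #118 #125 #111.
#104: 0→7
#118: 7→17
#125: 17→23
#111: 23→25
Sum = 7+17+23+25 = 72.
SPT 50, FIFO 60, EDD 72 → minimum 50.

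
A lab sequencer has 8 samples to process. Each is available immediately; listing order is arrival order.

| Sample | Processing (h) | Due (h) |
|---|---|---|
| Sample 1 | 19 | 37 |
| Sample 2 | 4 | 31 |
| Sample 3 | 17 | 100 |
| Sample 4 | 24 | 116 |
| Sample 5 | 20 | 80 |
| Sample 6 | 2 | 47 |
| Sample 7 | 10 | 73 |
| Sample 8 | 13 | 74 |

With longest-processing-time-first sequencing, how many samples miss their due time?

5

LPT (decreasing processing time): Sample 4 Sample 5 Sample 1 Sample 3 Sample 8 Sample 7 Sample 2 Sample 6.
Sample 4: 0→24, due 116, tardiness 0
Sample 5: 24→44, due 80, tardiness 0
Sample 1: 44→63, due 37, tardiness 26
Sample 3: 63→80, due 100, tardiness 0
Sample 8: 80→93, due 74, tardiness 19
Sample 7: 93→103, due 73, tardiness 30
Sample 2: 103→107, due 31, tardiness 76
Sample 6: 107→109, due 47, tardiness 62
Late samples: 5.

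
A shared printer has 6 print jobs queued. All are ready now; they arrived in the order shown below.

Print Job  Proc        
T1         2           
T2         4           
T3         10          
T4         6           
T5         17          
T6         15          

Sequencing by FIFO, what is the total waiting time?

FIFO (arrival order): T1 T2 T3 T4 T5 T6.
T1: waits 0, runs 0→2
T2: waits 2, runs 2→6
T3: waits 6, runs 6→16
T4: waits 16, runs 16→22
T5: waits 22, runs 22→39
T6: waits 39, runs 39→54
Sum = 0+2+6+16+22+39 = 85.

85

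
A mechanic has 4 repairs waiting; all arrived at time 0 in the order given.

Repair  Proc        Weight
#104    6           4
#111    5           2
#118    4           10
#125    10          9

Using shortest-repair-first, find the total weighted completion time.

343

SPT (increasing processing time): #118 #111 #104 #125.
#118: finishes 4, weight 10, w·C = 40
#111: finishes 9, weight 2, w·C = 18
#104: finishes 15, weight 4, w·C = 60
#125: finishes 25, weight 9, w·C = 225
Sum = 40+18+60+225 = 343.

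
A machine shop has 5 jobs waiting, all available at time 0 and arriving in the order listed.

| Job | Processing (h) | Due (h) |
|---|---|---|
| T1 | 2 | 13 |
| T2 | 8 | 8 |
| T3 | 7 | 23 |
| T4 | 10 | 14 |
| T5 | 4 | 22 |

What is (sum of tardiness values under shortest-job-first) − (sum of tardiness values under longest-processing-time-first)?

SPT (increasing processing time): T1 T5 T3 T2 T4.
T1: 0→2, due 13, tardiness 0
T5: 2→6, due 22, tardiness 0
T3: 6→13, due 23, tardiness 0
T2: 13→21, due 8, tardiness 13
T4: 21→31, due 14, tardiness 17
Sum = 0+0+0+13+17 = 30.
LPT (decreasing processing time): T4 T2 T3 T5 T1.
T4: 0→10, due 14, tardiness 0
T2: 10→18, due 8, tardiness 10
T3: 18→25, due 23, tardiness 2
T5: 25→29, due 22, tardiness 7
T1: 29→31, due 13, tardiness 18
Sum = 0+10+2+7+18 = 37.
Difference = 30 − 37 = -7.

-7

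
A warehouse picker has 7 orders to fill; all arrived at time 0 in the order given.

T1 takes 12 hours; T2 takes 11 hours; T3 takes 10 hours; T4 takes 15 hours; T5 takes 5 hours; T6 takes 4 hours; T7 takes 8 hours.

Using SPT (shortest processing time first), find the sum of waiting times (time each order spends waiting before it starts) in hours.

145

SPT (increasing processing time): T6 T5 T7 T3 T2 T1 T4.
T6: waits 0, runs 0→4
T5: waits 4, runs 4→9
T7: waits 9, runs 9→17
T3: waits 17, runs 17→27
T2: waits 27, runs 27→38
T1: waits 38, runs 38→50
T4: waits 50, runs 50→65
Sum = 0+4+9+17+27+38+50 = 145.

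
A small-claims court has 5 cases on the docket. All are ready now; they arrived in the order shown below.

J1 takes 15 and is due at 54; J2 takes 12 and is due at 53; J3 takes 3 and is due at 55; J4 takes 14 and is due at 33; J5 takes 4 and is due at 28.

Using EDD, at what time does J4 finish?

18

EDD (increasing due date): J5 J4 J2 J1 J3.
J5: 0→4
J4: 4→18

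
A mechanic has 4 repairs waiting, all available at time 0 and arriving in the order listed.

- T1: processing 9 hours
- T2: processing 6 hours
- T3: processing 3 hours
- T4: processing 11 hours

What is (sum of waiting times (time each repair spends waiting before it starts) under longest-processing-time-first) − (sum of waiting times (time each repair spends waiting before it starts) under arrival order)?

LPT (decreasing processing time): T4 T1 T2 T3.
T4: waits 0, runs 0→11
T1: waits 11, runs 11→20
T2: waits 20, runs 20→26
T3: waits 26, runs 26→29
Sum = 0+11+20+26 = 57.
FIFO (arrival order): T1 T2 T3 T4.
T1: waits 0, runs 0→9
T2: waits 9, runs 9→15
T3: waits 15, runs 15→18
T4: waits 18, runs 18→29
Sum = 0+9+15+18 = 42.
Difference = 57 − 42 = 15.

15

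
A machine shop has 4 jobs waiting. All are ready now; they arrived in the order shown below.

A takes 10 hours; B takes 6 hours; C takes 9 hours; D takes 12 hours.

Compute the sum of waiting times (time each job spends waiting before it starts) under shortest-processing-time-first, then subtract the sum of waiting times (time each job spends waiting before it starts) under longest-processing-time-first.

-19

SPT (increasing processing time): B C A D.
B: waits 0, runs 0→6
C: waits 6, runs 6→15
A: waits 15, runs 15→25
D: waits 25, runs 25→37
Sum = 0+6+15+25 = 46.
LPT (decreasing processing time): D A C B.
D: waits 0, runs 0→12
A: waits 12, runs 12→22
C: waits 22, runs 22→31
B: waits 31, runs 31→37
Sum = 0+12+22+31 = 65.
Difference = 46 − 65 = -19.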